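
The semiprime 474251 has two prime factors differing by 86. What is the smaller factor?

Since p = q + 86, we have 474251 = q(q + 86), so q² + 86q − 474251 = 0.
Discriminant: 86² + 4·474251 = 7396 + 1897004 = 1904400; √1904400 = 1380.
q = (−86 + 1380)/2 = 647, and p = q + 86 = 733.
Check: 647 · 733 = 474251.

647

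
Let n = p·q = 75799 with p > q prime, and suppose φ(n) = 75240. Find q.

229

φ(n) = (p−1)(q−1) = n − (p+q) + 1, so p + q = 75799 − 75240 + 1 = 560.
p and q are the roots of t² − 560t + 75799 = 0.
Discriminant: 560² − 4·75799 = 313600 − 303196 = 10404; √10404 = 102.
q = (560 − 102)/2 = 229, p = (560 + 102)/2 = 331.
Check: 229 · 331 = 75799.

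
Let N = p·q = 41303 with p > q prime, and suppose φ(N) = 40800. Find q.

103

φ(n) = (p−1)(q−1) = n − (p+q) + 1, so p + q = 41303 − 40800 + 1 = 504.
p and q are the roots of t² − 504t + 41303 = 0.
Discriminant: 504² − 4·41303 = 254016 − 165212 = 88804; √88804 = 298.
q = (504 − 298)/2 = 103, p = (504 + 298)/2 = 401.
Check: 103 · 401 = 41303.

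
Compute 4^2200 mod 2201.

187

4^1 ≡ 4 (mod 2201)
4^2 ≡ 4^2 = 16 ≡ 16 (mod 2201)
4^4 ≡ 16^2 = 256 ≡ 256 (mod 2201)
4^8 ≡ 256^2 = 65536 ≡ 1707 (mod 2201)
4^16 ≡ 1707^2 = 2913849 ≡ 1926 (mod 2201)
4^32 ≡ 1926^2 = 3709476 ≡ 791 (mod 2201)
4^64 ≡ 791^2 = 625681 ≡ 597 (mod 2201)
4^128 ≡ 597^2 = 356409 ≡ 2048 (mod 2201)
4^256 ≡ 2048^2 = 4194304 ≡ 1399 (mod 2201)
4^512 ≡ 1399^2 = 1957201 ≡ 512 (mod 2201)
4^1024 ≡ 512^2 = 262144 ≡ 225 (mod 2201)
4^2048 ≡ 225^2 = 50625 ≡ 2 (mod 2201)
2200 = 2048 + 128 + 16 + 8 in binary powers of 2.
So 4^2200 ≡ 2 · 2048 · 1926 · 1707 ≡ 187 (mod 2201).
Since 187 ≠ 1, base 4 is a Fermat witness: 2201 is composite.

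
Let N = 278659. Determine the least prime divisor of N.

31

278659 is odd.
Digit sum 37, not divisible by 3.
Ends in 9: not divisible by 5.
7: 278659 = 7·39808 + 3
11: 278659 = 11·25332 + 7
13: 278659 = 13·21435 + 4
17: 278659 = 17·16391 + 12
19: 278659 = 19·14666 + 5
23: 278659 = 23·12115 + 14
29: 278659 = 29·9608 + 27
31: 278659 = 31·8989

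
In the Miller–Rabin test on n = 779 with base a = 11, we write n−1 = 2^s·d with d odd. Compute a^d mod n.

779 − 1 = 778 = 2^1 · 389, so d = 389.
11^1 ≡ 11 (mod 779)
11^2 ≡ 11^2 = 121 ≡ 121 (mod 779)
11^4 ≡ 121^2 = 14641 ≡ 619 (mod 779)
11^8 ≡ 619^2 = 383161 ≡ 672 (mod 779)
11^16 ≡ 672^2 = 451584 ≡ 543 (mod 779)
11^32 ≡ 543^2 = 294849 ≡ 387 (mod 779)
11^64 ≡ 387^2 = 149769 ≡ 201 (mod 779)
11^128 ≡ 201^2 = 40401 ≡ 672 (mod 779)
11^256 ≡ 672^2 = 451584 ≡ 543 (mod 779)
389 = 256 + 128 + 4 + 1 in binary powers of 2.
So 11^389 ≡ 543 · 672 · 619 · 11 ≡ 767 (mod 779).
Squaring chain: 767; never reaches −1, so base 11 is a Miller–Rabin witness that 779 is composite.

767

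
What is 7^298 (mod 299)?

108

7^1 ≡ 7 (mod 299)
7^2 ≡ 7^2 = 49 ≡ 49 (mod 299)
7^4 ≡ 49^2 = 2401 ≡ 9 (mod 299)
7^8 ≡ 9^2 = 81 ≡ 81 (mod 299)
7^16 ≡ 81^2 = 6561 ≡ 282 (mod 299)
7^32 ≡ 282^2 = 79524 ≡ 289 (mod 299)
7^64 ≡ 289^2 = 83521 ≡ 100 (mod 299)
7^128 ≡ 100^2 = 10000 ≡ 133 (mod 299)
7^256 ≡ 133^2 = 17689 ≡ 48 (mod 299)
298 = 256 + 32 + 8 + 2 in binary powers of 2.
So 7^298 ≡ 48 · 289 · 81 · 49 ≡ 108 (mod 299).
Since 108 ≠ 1, base 7 is a Fermat witness: 299 is composite.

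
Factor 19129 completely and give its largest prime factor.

19129 = 11 · 1739
1739 = 37 · 47
47 is prime.
So 19129 = 11 · 37 · 47; the largest prime factor is 47.

47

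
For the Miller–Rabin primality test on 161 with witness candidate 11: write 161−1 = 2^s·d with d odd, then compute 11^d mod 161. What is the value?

161 − 1 = 160 = 2^5 · 5, so d = 5.
11^1 ≡ 11 (mod 161)
11^2 ≡ 11^2 = 121 ≡ 121 (mod 161)
11^4 ≡ 121^2 = 14641 ≡ 151 (mod 161)
5 = 4 + 1 in binary powers of 2.
So 11^5 ≡ 151 · 11 ≡ 51 (mod 161).
Squaring chain: 51 → 25 → 142 → 39 → 72; never reaches −1, so base 11 is a Miller–Rabin witness that 161 is composite.

51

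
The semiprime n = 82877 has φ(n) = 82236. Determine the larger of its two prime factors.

φ(n) = (p−1)(q−1) = n − (p+q) + 1, so p + q = 82877 − 82236 + 1 = 642.
p and q are the roots of t² − 642t + 82877 = 0.
Discriminant: 642² − 4·82877 = 412164 − 331508 = 80656; √80656 = 284.
q = (642 − 284)/2 = 179, p = (642 + 284)/2 = 463.
Check: 179 · 463 = 82877.

463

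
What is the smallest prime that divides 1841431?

31

1841431 is odd.
Digit sum 22, not divisible by 3.
Ends in 1: not divisible by 5.
7: 1841431 = 7·263061 + 4
11: 1841431 = 11·167402 + 9
13: 1841431 = 13·141648 + 7
17: 1841431 = 17·108319 + 8
19: 1841431 = 19·96917 + 8
23: 1841431 = 23·80062 + 5
29: 1841431 = 29·63497 + 18
31: 1841431 = 31·59401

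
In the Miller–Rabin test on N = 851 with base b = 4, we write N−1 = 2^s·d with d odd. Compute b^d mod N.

851 − 1 = 850 = 2^1 · 425, so d = 425.
4^1 ≡ 4 (mod 851)
4^2 ≡ 4^2 = 16 ≡ 16 (mod 851)
4^4 ≡ 16^2 = 256 ≡ 256 (mod 851)
4^8 ≡ 256^2 = 65536 ≡ 9 (mod 851)
4^16 ≡ 9^2 = 81 ≡ 81 (mod 851)
4^32 ≡ 81^2 = 6561 ≡ 604 (mod 851)
4^64 ≡ 604^2 = 364816 ≡ 588 (mod 851)
4^128 ≡ 588^2 = 345744 ≡ 238 (mod 851)
4^256 ≡ 238^2 = 56644 ≡ 478 (mod 851)
425 = 256 + 128 + 32 + 8 + 1 in binary powers of 2.
So 4^425 ≡ 478 · 238 · 604 · 9 · 4 ≡ 169 (mod 851).
Squaring chain: 169; never reaches −1, so base 4 is a Miller–Rabin witness that 851 is composite.

169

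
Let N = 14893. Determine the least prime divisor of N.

14893 is odd.
Digit sum 25, not divisible by 3.
Ends in 3: not divisible by 5.
7: 14893 = 7·2127 + 4
11: 14893 = 11·1353 + 10
13: 14893 = 13·1145 + 8
17: 14893 = 17·876 + 1
19: 14893 = 19·783 + 16
23: 14893 = 23·647 + 12
29: 14893 = 29·513 + 16
31: 14893 = 31·480 + 13
37: 14893 = 37·402 + 19
41: 14893 = 41·363 + 10
43: 14893 = 43·346 + 15
47: 14893 = 47·316 + 41
53: 14893 = 53·281

53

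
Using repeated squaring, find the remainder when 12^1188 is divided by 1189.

146

12^1 ≡ 12 (mod 1189)
12^2 ≡ 12^2 = 144 ≡ 144 (mod 1189)
12^4 ≡ 144^2 = 20736 ≡ 523 (mod 1189)
12^8 ≡ 523^2 = 273529 ≡ 59 (mod 1189)
12^16 ≡ 59^2 = 3481 ≡ 1103 (mod 1189)
12^32 ≡ 1103^2 = 1216609 ≡ 262 (mod 1189)
12^64 ≡ 262^2 = 68644 ≡ 871 (mod 1189)
12^128 ≡ 871^2 = 758641 ≡ 59 (mod 1189)
12^256 ≡ 59^2 = 3481 ≡ 1103 (mod 1189)
12^512 ≡ 1103^2 = 1216609 ≡ 262 (mod 1189)
12^1024 ≡ 262^2 = 68644 ≡ 871 (mod 1189)
1188 = 1024 + 128 + 32 + 4 in binary powers of 2.
So 12^1188 ≡ 871 · 59 · 262 · 523 ≡ 146 (mod 1189).
Since 146 ≠ 1, base 12 is a Fermat witness: 1189 is composite.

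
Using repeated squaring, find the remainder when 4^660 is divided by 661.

4^1 ≡ 4 (mod 661)
4^2 ≡ 4^2 = 16 ≡ 16 (mod 661)
4^4 ≡ 16^2 = 256 ≡ 256 (mod 661)
4^8 ≡ 256^2 = 65536 ≡ 97 (mod 661)
4^16 ≡ 97^2 = 9409 ≡ 155 (mod 661)
4^32 ≡ 155^2 = 24025 ≡ 229 (mod 661)
4^64 ≡ 229^2 = 52441 ≡ 222 (mod 661)
4^128 ≡ 222^2 = 49284 ≡ 370 (mod 661)
4^256 ≡ 370^2 = 136900 ≡ 73 (mod 661)
4^512 ≡ 73^2 = 5329 ≡ 41 (mod 661)
660 = 512 + 128 + 16 + 4 in binary powers of 2.
So 4^660 ≡ 41 · 370 · 155 · 256 ≡ 1 (mod 661).
Since the result is 1, base 4 gives no evidence that 661 is composite.

1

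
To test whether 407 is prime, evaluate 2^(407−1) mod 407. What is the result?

2^1 ≡ 2 (mod 407)
2^2 ≡ 2^2 = 4 ≡ 4 (mod 407)
2^4 ≡ 4^2 = 16 ≡ 16 (mod 407)
2^8 ≡ 16^2 = 256 ≡ 256 (mod 407)
2^16 ≡ 256^2 = 65536 ≡ 9 (mod 407)
2^32 ≡ 9^2 = 81 ≡ 81 (mod 407)
2^64 ≡ 81^2 = 6561 ≡ 49 (mod 407)
2^128 ≡ 49^2 = 2401 ≡ 366 (mod 407)
2^256 ≡ 366^2 = 133956 ≡ 53 (mod 407)
406 = 256 + 128 + 16 + 4 + 2 in binary powers of 2.
So 2^406 ≡ 53 · 366 · 9 · 16 · 4 ≡ 284 (mod 407).
Since 284 ≠ 1, base 2 is a Fermat witness: 407 is composite.

284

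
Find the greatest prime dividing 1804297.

97

1804297 = 11 · 164027
164027 = 19 · 8633
8633 = 89 · 97
97 is prime.
So 1804297 = 11 · 19 · 89 · 97; the largest prime factor is 97.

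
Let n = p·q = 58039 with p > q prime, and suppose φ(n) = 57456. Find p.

φ(n) = (p−1)(q−1) = n − (p+q) + 1, so p + q = 58039 − 57456 + 1 = 584.
p and q are the roots of t² − 584t + 58039 = 0.
Discriminant: 584² − 4·58039 = 341056 − 232156 = 108900; √108900 = 330.
q = (584 − 330)/2 = 127, p = (584 + 330)/2 = 457.
Check: 127 · 457 = 58039.

457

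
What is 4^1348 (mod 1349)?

4^1 ≡ 4 (mod 1349)
4^2 ≡ 4^2 = 16 ≡ 16 (mod 1349)
4^4 ≡ 16^2 = 256 ≡ 256 (mod 1349)
4^8 ≡ 256^2 = 65536 ≡ 784 (mod 1349)
4^16 ≡ 784^2 = 614656 ≡ 861 (mod 1349)
4^32 ≡ 861^2 = 741321 ≡ 720 (mod 1349)
4^64 ≡ 720^2 = 518400 ≡ 384 (mod 1349)
4^128 ≡ 384^2 = 147456 ≡ 415 (mod 1349)
4^256 ≡ 415^2 = 172225 ≡ 902 (mod 1349)
4^512 ≡ 902^2 = 813604 ≡ 157 (mod 1349)
4^1024 ≡ 157^2 = 24649 ≡ 367 (mod 1349)
1348 = 1024 + 256 + 64 + 4 in binary powers of 2.
So 4^1348 ≡ 367 · 902 · 384 · 256 ≡ 215 (mod 1349).
Since 215 ≠ 1, base 4 is a Fermat witness: 1349 is composite.

215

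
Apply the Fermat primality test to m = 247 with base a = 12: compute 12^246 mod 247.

12^1 ≡ 12 (mod 247)
12^2 ≡ 12^2 = 144 ≡ 144 (mod 247)
12^4 ≡ 144^2 = 20736 ≡ 235 (mod 247)
12^8 ≡ 235^2 = 55225 ≡ 144 (mod 247)
12^16 ≡ 144^2 = 20736 ≡ 235 (mod 247)
12^32 ≡ 235^2 = 55225 ≡ 144 (mod 247)
12^64 ≡ 144^2 = 20736 ≡ 235 (mod 247)
12^128 ≡ 235^2 = 55225 ≡ 144 (mod 247)
246 = 128 + 64 + 32 + 16 + 4 + 2 in binary powers of 2.
So 12^246 ≡ 144 · 235 · 144 · 235 · 235 · 144 ≡ 1 (mod 247).
Since the result is 1, base 12 gives no evidence that 247 is composite.

1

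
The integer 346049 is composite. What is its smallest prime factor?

11

346049 is odd.
Digit sum 26, not divisible by 3.
Ends in 9: not divisible by 5.
7: 346049 = 7·49435 + 4
11: 346049 = 11·31459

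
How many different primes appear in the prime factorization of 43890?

6

43890 = 2 · 21945
21945 = 3 · 7315
7315 = 5 · 1463
1463 = 7 · 209
209 = 11 · 19
43890 = 2 · 3 · 5 · 7 · 11 · 19, which has 6 distinct prime factors.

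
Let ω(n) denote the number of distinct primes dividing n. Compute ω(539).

539 = 7^2 · 11
539 = 7^2 · 11, which has 2 distinct prime factors.

2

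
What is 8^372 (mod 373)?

8^1 ≡ 8 (mod 373)
8^2 ≡ 8^2 = 64 ≡ 64 (mod 373)
8^4 ≡ 64^2 = 4096 ≡ 366 (mod 373)
8^8 ≡ 366^2 = 133956 ≡ 49 (mod 373)
8^16 ≡ 49^2 = 2401 ≡ 163 (mod 373)
8^32 ≡ 163^2 = 26569 ≡ 86 (mod 373)
8^64 ≡ 86^2 = 7396 ≡ 309 (mod 373)
8^128 ≡ 309^2 = 95481 ≡ 366 (mod 373)
8^256 ≡ 366^2 = 133956 ≡ 49 (mod 373)
372 = 256 + 64 + 32 + 16 + 4 in binary powers of 2.
So 8^372 ≡ 49 · 309 · 86 · 163 · 366 ≡ 1 (mod 373).
Since the result is 1, base 8 gives no evidence that 373 is composite.

1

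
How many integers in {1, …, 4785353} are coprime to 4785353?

Factor: 4785353 = 139 · 173 · 199.
φ(4785353) = (139−1) · (173−1) · (199−1) = 138 · 172 · 198 = 4699728.

4699728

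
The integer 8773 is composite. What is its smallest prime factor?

31

8773 is odd.
Digit sum 25, not divisible by 3.
Ends in 3: not divisible by 5.
7: 8773 = 7·1253 + 2
11: 8773 = 11·797 + 6
13: 8773 = 13·674 + 11
17: 8773 = 17·516 + 1
19: 8773 = 19·461 + 14
23: 8773 = 23·381 + 10
29: 8773 = 29·302 + 15
31: 8773 = 31·283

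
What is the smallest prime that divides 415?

5

415 is odd.
Digit sum 10, not divisible by 3.
Ends in 5: divisible by 5.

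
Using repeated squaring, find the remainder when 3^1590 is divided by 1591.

322

3^1 ≡ 3 (mod 1591)
3^2 ≡ 3^2 = 9 ≡ 9 (mod 1591)
3^4 ≡ 9^2 = 81 ≡ 81 (mod 1591)
3^8 ≡ 81^2 = 6561 ≡ 197 (mod 1591)
3^16 ≡ 197^2 = 38809 ≡ 625 (mod 1591)
3^32 ≡ 625^2 = 390625 ≡ 830 (mod 1591)
3^64 ≡ 830^2 = 688900 ≡ 1588 (mod 1591)
3^128 ≡ 1588^2 = 2521744 ≡ 9 (mod 1591)
3^256 ≡ 9^2 = 81 ≡ 81 (mod 1591)
3^512 ≡ 81^2 = 6561 ≡ 197 (mod 1591)
3^1024 ≡ 197^2 = 38809 ≡ 625 (mod 1591)
1590 = 1024 + 512 + 32 + 16 + 4 + 2 in binary powers of 2.
So 3^1590 ≡ 625 · 197 · 830 · 625 · 81 · 9 ≡ 322 (mod 1591).
Since 322 ≠ 1, base 3 is a Fermat witness: 1591 is composite.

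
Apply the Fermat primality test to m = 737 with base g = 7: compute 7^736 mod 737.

7^1 ≡ 7 (mod 737)
7^2 ≡ 7^2 = 49 ≡ 49 (mod 737)
7^4 ≡ 49^2 = 2401 ≡ 190 (mod 737)
7^8 ≡ 190^2 = 36100 ≡ 724 (mod 737)
7^16 ≡ 724^2 = 524176 ≡ 169 (mod 737)
7^32 ≡ 169^2 = 28561 ≡ 555 (mod 737)
7^64 ≡ 555^2 = 308025 ≡ 696 (mod 737)
7^128 ≡ 696^2 = 484416 ≡ 207 (mod 737)
7^256 ≡ 207^2 = 42849 ≡ 103 (mod 737)
7^512 ≡ 103^2 = 10609 ≡ 291 (mod 737)
736 = 512 + 128 + 64 + 32 in binary powers of 2.
So 7^736 ≡ 291 · 207 · 696 · 555 ≡ 301 (mod 737).
Since 301 ≠ 1, base 7 is a Fermat witness: 737 is composite.

301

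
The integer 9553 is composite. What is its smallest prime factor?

41

9553 is odd.
Digit sum 22, not divisible by 3.
Ends in 3: not divisible by 5.
7: 9553 = 7·1364 + 5
11: 9553 = 11·868 + 5
13: 9553 = 13·734 + 11
17: 9553 = 17·561 + 16
19: 9553 = 19·502 + 15
23: 9553 = 23·415 + 8
29: 9553 = 29·329 + 12
31: 9553 = 31·308 + 5
37: 9553 = 37·258 + 7
41: 9553 = 41·233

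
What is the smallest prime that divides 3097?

19

3097 is odd.
Digit sum 19, not divisible by 3.
Ends in 7: not divisible by 5.
7: 3097 = 7·442 + 3
11: 3097 = 11·281 + 6
13: 3097 = 13·238 + 3
17: 3097 = 17·182 + 3
19: 3097 = 19·163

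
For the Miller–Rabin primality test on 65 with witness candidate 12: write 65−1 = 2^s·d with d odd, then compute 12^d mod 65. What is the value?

65 − 1 = 64 = 2^6 · 1, so d = 1.
12^1 ≡ 12 (mod 65)
1 = 1 in binary powers of 2.
So 12^1 ≡ 12 ≡ 12 (mod 65).
Squaring chain: 12 → 14 → 1 → 1 → 1 → 1; never reaches −1, so base 12 is a Miller–Rabin witness that 65 is composite.

12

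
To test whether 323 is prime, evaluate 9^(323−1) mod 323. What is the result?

251

9^1 ≡ 9 (mod 323)
9^2 ≡ 9^2 = 81 ≡ 81 (mod 323)
9^4 ≡ 81^2 = 6561 ≡ 101 (mod 323)
9^8 ≡ 101^2 = 10201 ≡ 188 (mod 323)
9^16 ≡ 188^2 = 35344 ≡ 137 (mod 323)
9^32 ≡ 137^2 = 18769 ≡ 35 (mod 323)
9^64 ≡ 35^2 = 1225 ≡ 256 (mod 323)
9^128 ≡ 256^2 = 65536 ≡ 290 (mod 323)
9^256 ≡ 290^2 = 84100 ≡ 120 (mod 323)
322 = 256 + 64 + 2 in binary powers of 2.
So 9^322 ≡ 120 · 256 · 81 ≡ 251 (mod 323).
Since 251 ≠ 1, base 9 is a Fermat witness: 323 is composite.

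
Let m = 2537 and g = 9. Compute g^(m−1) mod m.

9^1 ≡ 9 (mod 2537)
9^2 ≡ 9^2 = 81 ≡ 81 (mod 2537)
9^4 ≡ 81^2 = 6561 ≡ 1487 (mod 2537)
9^8 ≡ 1487^2 = 2211169 ≡ 1442 (mod 2537)
9^16 ≡ 1442^2 = 2079364 ≡ 1561 (mod 2537)
9^32 ≡ 1561^2 = 2436721 ≡ 1201 (mod 2537)
9^64 ≡ 1201^2 = 1442401 ≡ 1385 (mod 2537)
9^128 ≡ 1385^2 = 1918225 ≡ 253 (mod 2537)
9^256 ≡ 253^2 = 64009 ≡ 584 (mod 2537)
9^512 ≡ 584^2 = 341056 ≡ 1098 (mod 2537)
9^1024 ≡ 1098^2 = 1205604 ≡ 529 (mod 2537)
9^2048 ≡ 529^2 = 279841 ≡ 771 (mod 2537)
2536 = 2048 + 256 + 128 + 64 + 32 + 8 in binary powers of 2.
So 9^2536 ≡ 771 · 584 · 253 · 1385 · 1201 · 1442 ≡ 271 (mod 2537).
Since 271 ≠ 1, base 9 is a Fermat witness: 2537 is composite.

271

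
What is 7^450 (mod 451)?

419

7^1 ≡ 7 (mod 451)
7^2 ≡ 7^2 = 49 ≡ 49 (mod 451)
7^4 ≡ 49^2 = 2401 ≡ 146 (mod 451)
7^8 ≡ 146^2 = 21316 ≡ 119 (mod 451)
7^16 ≡ 119^2 = 14161 ≡ 180 (mod 451)
7^32 ≡ 180^2 = 32400 ≡ 379 (mod 451)
7^64 ≡ 379^2 = 143641 ≡ 223 (mod 451)
7^128 ≡ 223^2 = 49729 ≡ 119 (mod 451)
7^256 ≡ 119^2 = 14161 ≡ 180 (mod 451)
450 = 256 + 128 + 64 + 2 in binary powers of 2.
So 7^450 ≡ 180 · 119 · 223 · 49 ≡ 419 (mod 451).
Since 419 ≠ 1, base 7 is a Fermat witness: 451 is composite.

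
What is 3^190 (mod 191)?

3^1 ≡ 3 (mod 191)
3^2 ≡ 3^2 = 9 ≡ 9 (mod 191)
3^4 ≡ 9^2 = 81 ≡ 81 (mod 191)
3^8 ≡ 81^2 = 6561 ≡ 67 (mod 191)
3^16 ≡ 67^2 = 4489 ≡ 96 (mod 191)
3^32 ≡ 96^2 = 9216 ≡ 48 (mod 191)
3^64 ≡ 48^2 = 2304 ≡ 12 (mod 191)
3^128 ≡ 12^2 = 144 ≡ 144 (mod 191)
190 = 128 + 32 + 16 + 8 + 4 + 2 in binary powers of 2.
So 3^190 ≡ 144 · 48 · 96 · 67 · 81 · 9 ≡ 1 (mod 191).
Since the result is 1, base 3 gives no evidence that 191 is composite.

1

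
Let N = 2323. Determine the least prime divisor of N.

2323 is odd.
Digit sum 10, not divisible by 3.
Ends in 3: not divisible by 5.
7: 2323 = 7·331 + 6
11: 2323 = 11·211 + 2
13: 2323 = 13·178 + 9
17: 2323 = 17·136 + 11
19: 2323 = 19·122 + 5
23: 2323 = 23·101

23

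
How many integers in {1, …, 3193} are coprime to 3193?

3060

Factor: 3193 = 31 · 103.
φ(3193) = (31−1) · (103−1) = 30 · 102 = 3060.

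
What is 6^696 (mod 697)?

6^1 ≡ 6 (mod 697)
6^2 ≡ 6^2 = 36 ≡ 36 (mod 697)
6^4 ≡ 36^2 = 1296 ≡ 599 (mod 697)
6^8 ≡ 599^2 = 358801 ≡ 543 (mod 697)
6^16 ≡ 543^2 = 294849 ≡ 18 (mod 697)
6^32 ≡ 18^2 = 324 ≡ 324 (mod 697)
6^64 ≡ 324^2 = 104976 ≡ 426 (mod 697)
6^128 ≡ 426^2 = 181476 ≡ 256 (mod 697)
6^256 ≡ 256^2 = 65536 ≡ 18 (mod 697)
6^512 ≡ 18^2 = 324 ≡ 324 (mod 697)
696 = 512 + 128 + 32 + 16 + 8 in binary powers of 2.
So 6^696 ≡ 324 · 256 · 324 · 18 · 543 ≡ 305 (mod 697).
Since 305 ≠ 1, base 6 is a Fermat witness: 697 is composite.

305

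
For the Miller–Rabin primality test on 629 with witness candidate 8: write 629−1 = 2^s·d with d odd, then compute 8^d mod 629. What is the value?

629 − 1 = 628 = 2^2 · 157, so d = 157.
8^1 ≡ 8 (mod 629)
8^2 ≡ 8^2 = 64 ≡ 64 (mod 629)
8^4 ≡ 64^2 = 4096 ≡ 322 (mod 629)
8^8 ≡ 322^2 = 103684 ≡ 528 (mod 629)
8^16 ≡ 528^2 = 278784 ≡ 137 (mod 629)
8^32 ≡ 137^2 = 18769 ≡ 528 (mod 629)
8^64 ≡ 528^2 = 278784 ≡ 137 (mod 629)
8^128 ≡ 137^2 = 18769 ≡ 528 (mod 629)
157 = 128 + 16 + 8 + 4 + 1 in binary powers of 2.
So 8^157 ≡ 528 · 137 · 528 · 322 · 8 ≡ 230 (mod 629).
Squaring chain: 230 → 64; never reaches −1, so base 8 is a Miller–Rabin witness that 629 is composite.

230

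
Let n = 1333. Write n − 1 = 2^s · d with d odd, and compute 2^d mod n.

1333 − 1 = 1332 = 2^2 · 333, so d = 333.
2^1 ≡ 2 (mod 1333)
2^2 ≡ 2^2 = 4 ≡ 4 (mod 1333)
2^4 ≡ 4^2 = 16 ≡ 16 (mod 1333)
2^8 ≡ 16^2 = 256 ≡ 256 (mod 1333)
2^16 ≡ 256^2 = 65536 ≡ 219 (mod 1333)
2^32 ≡ 219^2 = 47961 ≡ 1306 (mod 1333)
2^64 ≡ 1306^2 = 1705636 ≡ 729 (mod 1333)
2^128 ≡ 729^2 = 531441 ≡ 907 (mod 1333)
2^256 ≡ 907^2 = 822649 ≡ 188 (mod 1333)
333 = 256 + 64 + 8 + 4 + 1 in binary powers of 2.
So 2^333 ≡ 188 · 729 · 256 · 16 · 2 ≡ 70 (mod 1333).
Squaring chain: 70 → 901; never reaches −1, so base 2 is a Miller–Rabin witness that 1333 is composite.

70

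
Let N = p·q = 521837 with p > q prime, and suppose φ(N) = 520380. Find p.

827

φ(n) = (p−1)(q−1) = n − (p+q) + 1, so p + q = 521837 − 520380 + 1 = 1458.
p and q are the roots of t² − 1458t + 521837 = 0.
Discriminant: 1458² − 4·521837 = 2125764 − 2087348 = 38416; √38416 = 196.
q = (1458 − 196)/2 = 631, p = (1458 + 196)/2 = 827.
Check: 631 · 827 = 521837.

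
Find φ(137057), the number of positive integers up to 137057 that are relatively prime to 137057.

Factor: 137057 = 23 · 59 · 101.
φ(137057) = (23−1) · (59−1) · (101−1) = 22 · 58 · 100 = 127600.

127600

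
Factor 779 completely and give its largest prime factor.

41

779 = 19 · 41
41 is prime.
So 779 = 19 · 41; the largest prime factor is 41.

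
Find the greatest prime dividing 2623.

61

2623 = 43 · 61
61 is prime.
So 2623 = 43 · 61; the largest prime factor is 61.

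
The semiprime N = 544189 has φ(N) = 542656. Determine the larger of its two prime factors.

977

φ(n) = (p−1)(q−1) = n − (p+q) + 1, so p + q = 544189 − 542656 + 1 = 1534.
p and q are the roots of t² − 1534t + 544189 = 0.
Discriminant: 1534² − 4·544189 = 2353156 − 2176756 = 176400; √176400 = 420.
q = (1534 − 420)/2 = 557, p = (1534 + 420)/2 = 977.
Check: 557 · 977 = 544189.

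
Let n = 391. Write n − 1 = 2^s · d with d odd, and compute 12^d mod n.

215

391 − 1 = 390 = 2^1 · 195, so d = 195.
12^1 ≡ 12 (mod 391)
12^2 ≡ 12^2 = 144 ≡ 144 (mod 391)
12^4 ≡ 144^2 = 20736 ≡ 13 (mod 391)
12^8 ≡ 13^2 = 169 ≡ 169 (mod 391)
12^16 ≡ 169^2 = 28561 ≡ 18 (mod 391)
12^32 ≡ 18^2 = 324 ≡ 324 (mod 391)
12^64 ≡ 324^2 = 104976 ≡ 188 (mod 391)
12^128 ≡ 188^2 = 35344 ≡ 154 (mod 391)
195 = 128 + 64 + 2 + 1 in binary powers of 2.
So 12^195 ≡ 154 · 188 · 144 · 12 ≡ 215 (mod 391).
Squaring chain: 215; never reaches −1, so base 12 is a Miller–Rabin witness that 391 is composite.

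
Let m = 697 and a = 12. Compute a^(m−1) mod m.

611

12^1 ≡ 12 (mod 697)
12^2 ≡ 12^2 = 144 ≡ 144 (mod 697)
12^4 ≡ 144^2 = 20736 ≡ 523 (mod 697)
12^8 ≡ 523^2 = 273529 ≡ 305 (mod 697)
12^16 ≡ 305^2 = 93025 ≡ 324 (mod 697)
12^32 ≡ 324^2 = 104976 ≡ 426 (mod 697)
12^64 ≡ 426^2 = 181476 ≡ 256 (mod 697)
12^128 ≡ 256^2 = 65536 ≡ 18 (mod 697)
12^256 ≡ 18^2 = 324 ≡ 324 (mod 697)
12^512 ≡ 324^2 = 104976 ≡ 426 (mod 697)
696 = 512 + 128 + 32 + 16 + 8 in binary powers of 2.
So 12^696 ≡ 426 · 18 · 426 · 324 · 305 ≡ 611 (mod 697).
Since 611 ≠ 1, base 12 is a Fermat witness: 697 is composite.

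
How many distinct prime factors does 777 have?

3

777 = 3 · 259
259 = 7 · 37
777 = 3 · 7 · 37, which has 3 distinct prime factors.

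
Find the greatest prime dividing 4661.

4661 = 59 · 79
79 is prime.
So 4661 = 59 · 79; the largest prime factor is 79.

79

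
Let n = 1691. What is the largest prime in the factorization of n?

89

1691 = 19 · 89
89 is prime.
So 1691 = 19 · 89; the largest prime factor is 89.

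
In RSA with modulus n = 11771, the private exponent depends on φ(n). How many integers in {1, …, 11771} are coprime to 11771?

Factor: 11771 = 79 · 149.
φ(11771) = (79−1) · (149−1) = 78 · 148 = 11544.

11544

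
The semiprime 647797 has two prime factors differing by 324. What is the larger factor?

Since p = q + 324, we have 647797 = q(q + 324), so q² + 324q − 647797 = 0.
Discriminant: 324² + 4·647797 = 104976 + 2591188 = 2696164; √2696164 = 1642.
q = (−324 + 1642)/2 = 659, and p = q + 324 = 983.
Check: 659 · 983 = 647797.

983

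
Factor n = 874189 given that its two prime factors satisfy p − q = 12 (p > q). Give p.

941

Since p = q + 12, we have 874189 = q(q + 12), so q² + 12q − 874189 = 0.
Discriminant: 12² + 4·874189 = 144 + 3496756 = 3496900; √3496900 = 1870.
q = (−12 + 1870)/2 = 929, and p = q + 12 = 941.
Check: 929 · 941 = 874189.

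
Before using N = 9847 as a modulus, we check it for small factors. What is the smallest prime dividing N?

9847 is odd.
Digit sum 28, not divisible by 3.
Ends in 7: not divisible by 5.
7: 9847 = 7·1406 + 5
11: 9847 = 11·895 + 2
13: 9847 = 13·757 + 6
17: 9847 = 17·579 + 4
19: 9847 = 19·518 + 5
23: 9847 = 23·428 + 3
29: 9847 = 29·339 + 16
31: 9847 = 31·317 + 20
37: 9847 = 37·266 + 5
41: 9847 = 41·240 + 7
43: 9847 = 43·229

43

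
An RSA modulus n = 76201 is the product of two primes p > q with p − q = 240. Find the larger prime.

Since p = q + 240, we have 76201 = q(q + 240), so q² + 240q − 76201 = 0.
Discriminant: 240² + 4·76201 = 57600 + 304804 = 362404; √362404 = 602.
q = (−240 + 602)/2 = 181, and p = q + 240 = 421.
Check: 181 · 421 = 76201.

421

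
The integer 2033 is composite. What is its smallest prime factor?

2033 is odd.
Digit sum 8, not divisible by 3.
Ends in 3: not divisible by 5.
7: 2033 = 7·290 + 3
11: 2033 = 11·184 + 9
13: 2033 = 13·156 + 5
17: 2033 = 17·119 + 10
19: 2033 = 19·107

19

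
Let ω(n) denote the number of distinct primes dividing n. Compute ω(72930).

6

72930 = 2 · 36465
36465 = 3 · 12155
12155 = 5 · 2431
2431 = 11 · 221
221 = 13 · 17
72930 = 2 · 3 · 5 · 11 · 13 · 17, which has 6 distinct prime factors.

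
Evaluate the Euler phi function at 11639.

11424

Factor: 11639 = 103 · 113.
φ(11639) = (103−1) · (113−1) = 102 · 112 = 11424.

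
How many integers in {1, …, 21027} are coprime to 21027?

Factor: 21027 = 3 · 43 · 163.
φ(21027) = (3−1) · (43−1) · (163−1) = 2 · 42 · 162 = 13608.

13608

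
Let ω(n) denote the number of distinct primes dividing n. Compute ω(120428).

120428 = 2^2 · 30107
30107 = 7 · 4301
4301 = 11 · 391
391 = 17 · 23
120428 = 2^2 · 7 · 11 · 17 · 23, which has 5 distinct prime factors.

5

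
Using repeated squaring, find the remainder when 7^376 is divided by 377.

7^1 ≡ 7 (mod 377)
7^2 ≡ 7^2 = 49 ≡ 49 (mod 377)
7^4 ≡ 49^2 = 2401 ≡ 139 (mod 377)
7^8 ≡ 139^2 = 19321 ≡ 94 (mod 377)
7^16 ≡ 94^2 = 8836 ≡ 165 (mod 377)
7^32 ≡ 165^2 = 27225 ≡ 81 (mod 377)
7^64 ≡ 81^2 = 6561 ≡ 152 (mod 377)
7^128 ≡ 152^2 = 23104 ≡ 107 (mod 377)
7^256 ≡ 107^2 = 11449 ≡ 139 (mod 377)
376 = 256 + 64 + 32 + 16 + 8 in binary powers of 2.
So 7^376 ≡ 139 · 152 · 81 · 165 · 94 ≡ 74 (mod 377).
Since 74 ≠ 1, base 7 is a Fermat witness: 377 is composite.

74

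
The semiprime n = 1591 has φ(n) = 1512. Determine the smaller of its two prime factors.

φ(n) = (p−1)(q−1) = n − (p+q) + 1, so p + q = 1591 − 1512 + 1 = 80.
p and q are the roots of t² − 80t + 1591 = 0.
Discriminant: 80² − 4·1591 = 6400 − 6364 = 36; √36 = 6.
q = (80 − 6)/2 = 37, p = (80 + 6)/2 = 43.
Check: 37 · 43 = 1591.

37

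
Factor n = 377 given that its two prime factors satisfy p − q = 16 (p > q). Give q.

Since p = q + 16, we have 377 = q(q + 16), so q² + 16q − 377 = 0.
Discriminant: 16² + 4·377 = 256 + 1508 = 1764; √1764 = 42.
q = (−16 + 42)/2 = 13, and p = q + 16 = 29.
Check: 13 · 29 = 377.

13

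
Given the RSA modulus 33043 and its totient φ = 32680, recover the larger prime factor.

191

φ(n) = (p−1)(q−1) = n − (p+q) + 1, so p + q = 33043 − 32680 + 1 = 364.
p and q are the roots of t² − 364t + 33043 = 0.
Discriminant: 364² − 4·33043 = 132496 − 132172 = 324; √324 = 18.
q = (364 − 18)/2 = 173, p = (364 + 18)/2 = 191.
Check: 173 · 191 = 33043.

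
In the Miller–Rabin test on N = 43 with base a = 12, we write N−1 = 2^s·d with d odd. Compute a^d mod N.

43 − 1 = 42 = 2^1 · 21, so d = 21.
12^1 ≡ 12 (mod 43)
12^2 ≡ 12^2 = 144 ≡ 15 (mod 43)
12^4 ≡ 15^2 = 225 ≡ 10 (mod 43)
12^8 ≡ 10^2 = 100 ≡ 14 (mod 43)
12^16 ≡ 14^2 = 196 ≡ 24 (mod 43)
21 = 16 + 4 + 1 in binary powers of 2.
So 12^21 ≡ 24 · 10 · 12 ≡ 42 (mod 43).
Since 12^d ≡ 42 (mod 43), base 12 does not prove 43 composite.

42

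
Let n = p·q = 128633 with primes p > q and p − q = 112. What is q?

307

Since p = q + 112, we have 128633 = q(q + 112), so q² + 112q − 128633 = 0.
Discriminant: 112² + 4·128633 = 12544 + 514532 = 527076; √527076 = 726.
q = (−112 + 726)/2 = 307, and p = q + 112 = 419.
Check: 307 · 419 = 128633.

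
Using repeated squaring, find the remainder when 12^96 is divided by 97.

1

12^1 ≡ 12 (mod 97)
12^2 ≡ 12^2 = 144 ≡ 47 (mod 97)
12^4 ≡ 47^2 = 2209 ≡ 75 (mod 97)
12^8 ≡ 75^2 = 5625 ≡ 96 (mod 97)
12^16 ≡ 96^2 = 9216 ≡ 1 (mod 97)
12^32 ≡ 1^2 = 1 ≡ 1 (mod 97)
12^64 ≡ 1^2 = 1 ≡ 1 (mod 97)
96 = 64 + 32 in binary powers of 2.
So 12^96 ≡ 1 · 1 ≡ 1 (mod 97).
Since the result is 1, base 12 gives no evidence that 97 is composite.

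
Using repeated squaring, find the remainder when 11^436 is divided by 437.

11^1 ≡ 11 (mod 437)
11^2 ≡ 11^2 = 121 ≡ 121 (mod 437)
11^4 ≡ 121^2 = 14641 ≡ 220 (mod 437)
11^8 ≡ 220^2 = 48400 ≡ 330 (mod 437)
11^16 ≡ 330^2 = 108900 ≡ 87 (mod 437)
11^32 ≡ 87^2 = 7569 ≡ 140 (mod 437)
11^64 ≡ 140^2 = 19600 ≡ 372 (mod 437)
11^128 ≡ 372^2 = 138384 ≡ 292 (mod 437)
11^256 ≡ 292^2 = 85264 ≡ 49 (mod 437)
436 = 256 + 128 + 32 + 16 + 4 in binary powers of 2.
So 11^436 ≡ 49 · 292 · 140 · 87 · 220 ≡ 315 (mod 437).
Since 315 ≠ 1, base 11 is a Fermat witness: 437 is composite.

315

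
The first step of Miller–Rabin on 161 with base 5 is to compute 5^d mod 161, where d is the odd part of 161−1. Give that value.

161 − 1 = 160 = 2^5 · 5, so d = 5.
5^1 ≡ 5 (mod 161)
5^2 ≡ 5^2 = 25 ≡ 25 (mod 161)
5^4 ≡ 25^2 = 625 ≡ 142 (mod 161)
5 = 4 + 1 in binary powers of 2.
So 5^5 ≡ 142 · 5 ≡ 66 (mod 161).
Squaring chain: 66 → 9 → 81 → 121 → 151; never reaches −1, so base 5 is a Miller–Rabin witness that 161 is composite.

66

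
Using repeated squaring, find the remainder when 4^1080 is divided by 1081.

200

4^1 ≡ 4 (mod 1081)
4^2 ≡ 4^2 = 16 ≡ 16 (mod 1081)
4^4 ≡ 16^2 = 256 ≡ 256 (mod 1081)
4^8 ≡ 256^2 = 65536 ≡ 676 (mod 1081)
4^16 ≡ 676^2 = 456976 ≡ 794 (mod 1081)
4^32 ≡ 794^2 = 630436 ≡ 213 (mod 1081)
4^64 ≡ 213^2 = 45369 ≡ 1048 (mod 1081)
4^128 ≡ 1048^2 = 1098304 ≡ 8 (mod 1081)
4^256 ≡ 8^2 = 64 ≡ 64 (mod 1081)
4^512 ≡ 64^2 = 4096 ≡ 853 (mod 1081)
4^1024 ≡ 853^2 = 727609 ≡ 96 (mod 1081)
1080 = 1024 + 32 + 16 + 8 in binary powers of 2.
So 4^1080 ≡ 96 · 213 · 794 · 676 ≡ 200 (mod 1081).
Since 200 ≠ 1, base 4 is a Fermat witness: 1081 is composite.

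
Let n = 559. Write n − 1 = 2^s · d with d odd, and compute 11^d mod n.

559 − 1 = 558 = 2^1 · 279, so d = 279.
11^1 ≡ 11 (mod 559)
11^2 ≡ 11^2 = 121 ≡ 121 (mod 559)
11^4 ≡ 121^2 = 14641 ≡ 107 (mod 559)
11^8 ≡ 107^2 = 11449 ≡ 269 (mod 559)
11^16 ≡ 269^2 = 72361 ≡ 250 (mod 559)
11^32 ≡ 250^2 = 62500 ≡ 451 (mod 559)
11^64 ≡ 451^2 = 203401 ≡ 484 (mod 559)
11^128 ≡ 484^2 = 234256 ≡ 35 (mod 559)
11^256 ≡ 35^2 = 1225 ≡ 107 (mod 559)
279 = 256 + 16 + 4 + 2 + 1 in binary powers of 2.
So 11^279 ≡ 107 · 250 · 107 · 121 · 11 ≡ 434 (mod 559).
Squaring chain: 434; never reaches −1, so base 11 is a Miller–Rabin witness that 559 is composite.

434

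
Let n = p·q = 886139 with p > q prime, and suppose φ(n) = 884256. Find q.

907

φ(n) = (p−1)(q−1) = n − (p+q) + 1, so p + q = 886139 − 884256 + 1 = 1884.
p and q are the roots of t² − 1884t + 886139 = 0.
Discriminant: 1884² − 4·886139 = 3549456 − 3544556 = 4900; √4900 = 70.
q = (1884 − 70)/2 = 907, p = (1884 + 70)/2 = 977.
Check: 907 · 977 = 886139.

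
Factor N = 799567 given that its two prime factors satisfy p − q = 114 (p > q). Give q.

Since p = q + 114, we have 799567 = q(q + 114), so q² + 114q − 799567 = 0.
Discriminant: 114² + 4·799567 = 12996 + 3198268 = 3211264; √3211264 = 1792.
q = (−114 + 1792)/2 = 839, and p = q + 114 = 953.
Check: 839 · 953 = 799567.

839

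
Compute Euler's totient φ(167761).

150000

Factor: 167761 = 11 · 101 · 151.
φ(167761) = (11−1) · (101−1) · (151−1) = 10 · 100 · 150 = 150000.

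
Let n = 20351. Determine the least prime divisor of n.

20351 is odd.
Digit sum 11, not divisible by 3.
Ends in 1: not divisible by 5.
7: 20351 = 7·2907 + 2
11: 20351 = 11·1850 + 1
13: 20351 = 13·1565 + 6
17: 20351 = 17·1197 + 2
19: 20351 = 19·1071 + 2
23: 20351 = 23·884 + 19
29: 20351 = 29·701 + 22
31: 20351 = 31·656 + 15
37: 20351 = 37·550 + 1
41: 20351 = 41·496 + 15
43: 20351 = 43·473 + 12
47: 20351 = 47·433

47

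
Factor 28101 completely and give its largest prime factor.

29

28101 = 3 · 9367
9367 = 17 · 551
551 = 19 · 29
29 is prime.
So 28101 = 3 · 17 · 19 · 29; the largest prime factor is 29.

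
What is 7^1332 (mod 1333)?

388

7^1 ≡ 7 (mod 1333)
7^2 ≡ 7^2 = 49 ≡ 49 (mod 1333)
7^4 ≡ 49^2 = 2401 ≡ 1068 (mod 1333)
7^8 ≡ 1068^2 = 1140624 ≡ 909 (mod 1333)
7^16 ≡ 909^2 = 826281 ≡ 1154 (mod 1333)
7^32 ≡ 1154^2 = 1331716 ≡ 49 (mod 1333)
7^64 ≡ 49^2 = 2401 ≡ 1068 (mod 1333)
7^128 ≡ 1068^2 = 1140624 ≡ 909 (mod 1333)
7^256 ≡ 909^2 = 826281 ≡ 1154 (mod 1333)
7^512 ≡ 1154^2 = 1331716 ≡ 49 (mod 1333)
7^1024 ≡ 49^2 = 2401 ≡ 1068 (mod 1333)
1332 = 1024 + 256 + 32 + 16 + 4 in binary powers of 2.
So 7^1332 ≡ 1068 · 1154 · 49 · 1154 · 1068 ≡ 388 (mod 1333).
Since 388 ≠ 1, base 7 is a Fermat witness: 1333 is composite.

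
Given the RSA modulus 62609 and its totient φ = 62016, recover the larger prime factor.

457

φ(n) = (p−1)(q−1) = n − (p+q) + 1, so p + q = 62609 − 62016 + 1 = 594.
p and q are the roots of t² − 594t + 62609 = 0.
Discriminant: 594² − 4·62609 = 352836 − 250436 = 102400; √102400 = 320.
q = (594 − 320)/2 = 137, p = (594 + 320)/2 = 457.
Check: 137 · 457 = 62609.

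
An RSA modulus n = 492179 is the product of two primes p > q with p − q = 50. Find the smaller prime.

Since p = q + 50, we have 492179 = q(q + 50), so q² + 50q − 492179 = 0.
Discriminant: 50² + 4·492179 = 2500 + 1968716 = 1971216; √1971216 = 1404.
q = (−50 + 1404)/2 = 677, and p = q + 50 = 727.
Check: 677 · 727 = 492179.

677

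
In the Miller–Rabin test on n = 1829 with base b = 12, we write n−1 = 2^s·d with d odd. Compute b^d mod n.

1829 − 1 = 1828 = 2^2 · 457, so d = 457.
12^1 ≡ 12 (mod 1829)
12^2 ≡ 12^2 = 144 ≡ 144 (mod 1829)
12^4 ≡ 144^2 = 20736 ≡ 617 (mod 1829)
12^8 ≡ 617^2 = 380689 ≡ 257 (mod 1829)
12^16 ≡ 257^2 = 66049 ≡ 205 (mod 1829)
12^32 ≡ 205^2 = 42025 ≡ 1787 (mod 1829)
12^64 ≡ 1787^2 = 3193369 ≡ 1764 (mod 1829)
12^128 ≡ 1764^2 = 3111696 ≡ 567 (mod 1829)
12^256 ≡ 567^2 = 321489 ≡ 1414 (mod 1829)
457 = 256 + 128 + 64 + 8 + 1 in binary powers of 2.
So 12^457 ≡ 1414 · 567 · 1764 · 257 · 12 ≡ 1543 (mod 1829).
Squaring chain: 1543 → 1320; never reaches −1, so base 12 is a Miller–Rabin witness that 1829 is composite.

1543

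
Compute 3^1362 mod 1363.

760

3^1 ≡ 3 (mod 1363)
3^2 ≡ 3^2 = 9 ≡ 9 (mod 1363)
3^4 ≡ 9^2 = 81 ≡ 81 (mod 1363)
3^8 ≡ 81^2 = 6561 ≡ 1109 (mod 1363)
3^16 ≡ 1109^2 = 1229881 ≡ 455 (mod 1363)
3^32 ≡ 455^2 = 207025 ≡ 1212 (mod 1363)
3^64 ≡ 1212^2 = 1468944 ≡ 993 (mod 1363)
3^128 ≡ 993^2 = 986049 ≡ 600 (mod 1363)
3^256 ≡ 600^2 = 360000 ≡ 168 (mod 1363)
3^512 ≡ 168^2 = 28224 ≡ 964 (mod 1363)
3^1024 ≡ 964^2 = 929296 ≡ 1093 (mod 1363)
1362 = 1024 + 256 + 64 + 16 + 2 in binary powers of 2.
So 3^1362 ≡ 1093 · 168 · 993 · 455 · 9 ≡ 760 (mod 1363).
Since 760 ≠ 1, base 3 is a Fermat witness: 1363 is composite.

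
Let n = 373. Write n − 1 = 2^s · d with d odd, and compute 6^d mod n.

269

373 − 1 = 372 = 2^2 · 93, so d = 93.
6^1 ≡ 6 (mod 373)
6^2 ≡ 6^2 = 36 ≡ 36 (mod 373)
6^4 ≡ 36^2 = 1296 ≡ 177 (mod 373)
6^8 ≡ 177^2 = 31329 ≡ 370 (mod 373)
6^16 ≡ 370^2 = 136900 ≡ 9 (mod 373)
6^32 ≡ 9^2 = 81 ≡ 81 (mod 373)
6^64 ≡ 81^2 = 6561 ≡ 220 (mod 373)
93 = 64 + 16 + 8 + 4 + 1 in binary powers of 2.
So 6^93 ≡ 220 · 9 · 370 · 177 · 6 ≡ 269 (mod 373).
Squaring chain: 269 → 372; reaches −1, so base 6 does not prove 373 composite.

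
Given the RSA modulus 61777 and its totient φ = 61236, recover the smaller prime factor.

163

φ(n) = (p−1)(q−1) = n − (p+q) + 1, so p + q = 61777 − 61236 + 1 = 542.
p and q are the roots of t² − 542t + 61777 = 0.
Discriminant: 542² − 4·61777 = 293764 − 247108 = 46656; √46656 = 216.
q = (542 − 216)/2 = 163, p = (542 + 216)/2 = 379.
Check: 163 · 379 = 61777.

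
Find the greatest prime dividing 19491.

89

19491 = 3 · 6497
6497 = 73 · 89
89 is prime.
So 19491 = 3 · 73 · 89; the largest prime factor is 89.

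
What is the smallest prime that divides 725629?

725629 is odd.
Digit sum 31, not divisible by 3.
Ends in 9: not divisible by 5.
7: 725629 = 7·103661 + 2
11: 725629 = 11·65966 + 3
13: 725629 = 13·55817 + 8
17: 725629 = 17·42684 + 1
19: 725629 = 19·38191

19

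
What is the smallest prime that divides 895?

895 is odd.
Digit sum 22, not divisible by 3.
Ends in 5: divisible by 5.

5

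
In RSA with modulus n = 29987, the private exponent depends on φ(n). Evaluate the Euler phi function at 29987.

Factor: 29987 = 157 · 191.
φ(29987) = (157−1) · (191−1) = 156 · 190 = 29640.

29640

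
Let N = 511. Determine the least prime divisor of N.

7

511 is odd.
Digit sum 7, not divisible by 3.
Ends in 1: not divisible by 5.
7: 511 = 7·73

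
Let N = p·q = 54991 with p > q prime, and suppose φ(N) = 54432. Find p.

φ(n) = (p−1)(q−1) = n − (p+q) + 1, so p + q = 54991 − 54432 + 1 = 560.
p and q are the roots of t² − 560t + 54991 = 0.
Discriminant: 560² − 4·54991 = 313600 − 219964 = 93636; √93636 = 306.
q = (560 − 306)/2 = 127, p = (560 + 306)/2 = 433.
Check: 127 · 433 = 54991.

433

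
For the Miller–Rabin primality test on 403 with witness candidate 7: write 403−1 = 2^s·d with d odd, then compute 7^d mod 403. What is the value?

190

403 − 1 = 402 = 2^1 · 201, so d = 201.
7^1 ≡ 7 (mod 403)
7^2 ≡ 7^2 = 49 ≡ 49 (mod 403)
7^4 ≡ 49^2 = 2401 ≡ 386 (mod 403)
7^8 ≡ 386^2 = 148996 ≡ 289 (mod 403)
7^16 ≡ 289^2 = 83521 ≡ 100 (mod 403)
7^32 ≡ 100^2 = 10000 ≡ 328 (mod 403)
7^64 ≡ 328^2 = 107584 ≡ 386 (mod 403)
7^128 ≡ 386^2 = 148996 ≡ 289 (mod 403)
201 = 128 + 64 + 8 + 1 in binary powers of 2.
So 7^201 ≡ 289 · 386 · 289 · 7 ≡ 190 (mod 403).
Squaring chain: 190; never reaches −1, so base 7 is a Miller–Rabin witness that 403 is composite.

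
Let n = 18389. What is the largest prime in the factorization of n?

18389 = 7 · 2627
2627 = 37 · 71
71 is prime.
So 18389 = 7 · 37 · 71; the largest prime factor is 71.

71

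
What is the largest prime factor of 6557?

6557 = 79 · 83
83 is prime.
So 6557 = 79 · 83; the largest prime factor is 83.

83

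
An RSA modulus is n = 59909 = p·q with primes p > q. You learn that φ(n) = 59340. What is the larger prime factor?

φ(n) = (p−1)(q−1) = n − (p+q) + 1, so p + q = 59909 − 59340 + 1 = 570.
p and q are the roots of t² − 570t + 59909 = 0.
Discriminant: 570² − 4·59909 = 324900 − 239636 = 85264; √85264 = 292.
q = (570 − 292)/2 = 139, p = (570 + 292)/2 = 431.
Check: 139 · 431 = 59909.

431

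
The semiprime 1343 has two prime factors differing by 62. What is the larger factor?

Since p = q + 62, we have 1343 = q(q + 62), so q² + 62q − 1343 = 0.
Discriminant: 62² + 4·1343 = 3844 + 5372 = 9216; √9216 = 96.
q = (−62 + 96)/2 = 17, and p = q + 62 = 79.
Check: 17 · 79 = 1343.

79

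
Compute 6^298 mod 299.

6^1 ≡ 6 (mod 299)
6^2 ≡ 6^2 = 36 ≡ 36 (mod 299)
6^4 ≡ 36^2 = 1296 ≡ 100 (mod 299)
6^8 ≡ 100^2 = 10000 ≡ 133 (mod 299)
6^16 ≡ 133^2 = 17689 ≡ 48 (mod 299)
6^32 ≡ 48^2 = 2304 ≡ 211 (mod 299)
6^64 ≡ 211^2 = 44521 ≡ 269 (mod 299)
6^128 ≡ 269^2 = 72361 ≡ 3 (mod 299)
6^256 ≡ 3^2 = 9 ≡ 9 (mod 299)
298 = 256 + 32 + 8 + 2 in binary powers of 2.
So 6^298 ≡ 9 · 211 · 133 · 36 ≡ 121 (mod 299).
Since 121 ≠ 1, base 6 is a Fermat witness: 299 is composite.

121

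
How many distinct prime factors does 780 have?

780 = 2^2 · 195
195 = 3 · 65
65 = 5 · 13
780 = 2^2 · 3 · 5 · 13, which has 4 distinct prime factors.

4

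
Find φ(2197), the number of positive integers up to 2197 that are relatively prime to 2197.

2028

Factor: 2197 = 13^3.
φ(2197) = 13^2·(13−1) = 2028.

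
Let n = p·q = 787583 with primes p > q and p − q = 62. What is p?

Since p = q + 62, we have 787583 = q(q + 62), so q² + 62q − 787583 = 0.
Discriminant: 62² + 4·787583 = 3844 + 3150332 = 3154176; √3154176 = 1776.
q = (−62 + 1776)/2 = 857, and p = q + 62 = 919.
Check: 857 · 919 = 787583.

919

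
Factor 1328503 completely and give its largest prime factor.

1328503 = 11 · 120773
120773 = 23 · 5251
5251 = 59 · 89
89 is prime.
So 1328503 = 11 · 23 · 59 · 89; the largest prime factor is 89.

89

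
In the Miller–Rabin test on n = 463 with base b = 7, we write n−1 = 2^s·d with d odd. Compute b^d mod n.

463 − 1 = 462 = 2^1 · 231, so d = 231.
7^1 ≡ 7 (mod 463)
7^2 ≡ 7^2 = 49 ≡ 49 (mod 463)
7^4 ≡ 49^2 = 2401 ≡ 86 (mod 463)
7^8 ≡ 86^2 = 7396 ≡ 451 (mod 463)
7^16 ≡ 451^2 = 203401 ≡ 144 (mod 463)
7^32 ≡ 144^2 = 20736 ≡ 364 (mod 463)
7^64 ≡ 364^2 = 132496 ≡ 78 (mod 463)
7^128 ≡ 78^2 = 6084 ≡ 65 (mod 463)
231 = 128 + 64 + 32 + 4 + 2 + 1 in binary powers of 2.
So 7^231 ≡ 65 · 78 · 364 · 86 · 49 · 7 ≡ 462 (mod 463).
Since 7^d ≡ 462 (mod 463), base 7 does not prove 463 composite.

462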